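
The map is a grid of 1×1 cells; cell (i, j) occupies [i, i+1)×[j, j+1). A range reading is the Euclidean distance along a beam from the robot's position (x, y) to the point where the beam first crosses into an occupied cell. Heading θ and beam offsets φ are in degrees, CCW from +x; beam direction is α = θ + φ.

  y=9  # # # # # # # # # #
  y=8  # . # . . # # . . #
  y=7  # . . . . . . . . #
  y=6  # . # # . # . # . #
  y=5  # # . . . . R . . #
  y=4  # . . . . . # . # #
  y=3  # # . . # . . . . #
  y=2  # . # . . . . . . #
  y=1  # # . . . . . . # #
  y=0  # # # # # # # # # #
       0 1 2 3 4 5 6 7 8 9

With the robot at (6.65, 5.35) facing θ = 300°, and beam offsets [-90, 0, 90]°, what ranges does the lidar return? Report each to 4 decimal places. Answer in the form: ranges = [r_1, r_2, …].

ranges = [0.7000, 0.4041, 1.3000]

beam 1: φ=-90°, α=210°
  cosα=-0.8660 sinα=-0.5000 | (6,5) | tMaxX 0.7506 tMaxY 0.7000 | tΔX 1.1547 tΔY 2.0000
    t=0.7000 [y] (6,4) — stop
  → r_1 = 0.7000
beam 2: φ=0°, α=300°
  cosα=0.5000 sinα=-0.8660 | (6,5) | tMaxX 0.7000 tMaxY 0.4041 | tΔX 2.0000 tΔY 1.1547
    t=0.4041 [y] (6,4) — stop
  → r_2 = 0.4041
beam 3: φ=90°, α=30°
  cosα=0.8660 sinα=0.5000 | (6,5) | tMaxX 0.4041 tMaxY 1.3000 | tΔX 1.1547 tΔY 2.0000
    t=0.4041 [x] (7,5)
    t=1.3000 [y] (7,6) — stop
  → r_3 = 1.3000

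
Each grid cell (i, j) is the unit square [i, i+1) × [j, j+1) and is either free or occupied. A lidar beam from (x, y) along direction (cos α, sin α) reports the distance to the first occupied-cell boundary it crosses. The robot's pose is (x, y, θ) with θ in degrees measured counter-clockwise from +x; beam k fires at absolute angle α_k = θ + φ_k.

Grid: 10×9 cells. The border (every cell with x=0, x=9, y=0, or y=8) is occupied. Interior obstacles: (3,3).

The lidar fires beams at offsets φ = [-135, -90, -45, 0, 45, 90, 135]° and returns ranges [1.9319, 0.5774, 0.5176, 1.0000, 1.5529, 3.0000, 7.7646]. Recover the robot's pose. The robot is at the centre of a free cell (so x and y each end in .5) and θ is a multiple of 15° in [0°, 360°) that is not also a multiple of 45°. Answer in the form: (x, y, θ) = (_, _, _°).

Candidates: 55 free-cell centres × 16 headings = 880 poses. Raycast each; keep the one whose scan matches to 4 dp.
  (8.5, 4.5, 345°): beam 1 = 7.0000 ≠ 1.9319 ✗
  (3.5, 6.5, 15°): beam 1 = 5.0000 ≠ 1.9319 ✗
  (1.5, 6.5, 345°): beam 1 = 0.5774 ≠ 1.9319 ✗
  (5.5, 2.5, 255°): beam 1 = 6.3509 ≠ 1.9319 ✗
  …
  (8.5, 6.5, 60°): r_1=1.9319, r_2=0.5774, r_3=0.5176, r_4=1.0000, r_5=1.5529, r_6=3.0000, r_7=7.7646 — all match ✓
No second candidate reproduces the full scan.

(x, y, θ) = (8.5, 6.5, 60°)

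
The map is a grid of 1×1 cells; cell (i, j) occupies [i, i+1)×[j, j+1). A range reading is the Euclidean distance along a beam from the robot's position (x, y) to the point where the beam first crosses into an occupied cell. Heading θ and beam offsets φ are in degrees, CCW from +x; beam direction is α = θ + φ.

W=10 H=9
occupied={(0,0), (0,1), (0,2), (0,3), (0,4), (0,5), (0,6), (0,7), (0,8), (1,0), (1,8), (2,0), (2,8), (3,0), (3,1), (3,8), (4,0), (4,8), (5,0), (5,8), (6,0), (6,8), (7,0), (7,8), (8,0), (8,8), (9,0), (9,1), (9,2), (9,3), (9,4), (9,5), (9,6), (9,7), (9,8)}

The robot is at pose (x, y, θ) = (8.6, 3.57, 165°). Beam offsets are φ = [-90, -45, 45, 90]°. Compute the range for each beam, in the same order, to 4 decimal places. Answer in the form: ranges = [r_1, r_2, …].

beam 1: φ=-90°, α=75°
  d=(0.2588,0.9659)  start (8,3)  tX=1.5455 tY=0.4452  stride 1/|dx|=3.8637 1/|dy|=1.0353
    cross y-line → (8,4), t=0.4452
    cross y-line → (8,5), t=1.4804
    cross x-line → (9,5), t=1.5455 (wall)
  → r_1 = 1.5455
beam 2: φ=-45°, α=120°
  d=(-0.5000,0.8660)  start (8,3)  tX=1.2000 tY=0.4965  stride 1/|dx|=2.0000 1/|dy|=1.1547
    cross y-line → (8,4), t=0.4965
    cross x-line → (7,4), t=1.2000
    cross y-line → (7,5), t=1.6512
    cross y-line → (7,6), t=2.8059
    cross x-line → (6,6), t=3.2000
    cross y-line → (6,7), t=3.9606
    cross y-line → (6,8), t=5.1153 (wall)
  → r_2 = 5.1153
beam 3: φ=45°, α=210°
  d=(-0.8660,-0.5000)  start (8,3)  tX=0.6928 tY=1.1400  stride 1/|dx|=1.1547 1/|dy|=2.0000
    cross x-line → (7,3), t=0.6928
    cross y-line → (7,2), t=1.1400
    cross x-line → (6,2), t=1.8475
    cross x-line → (5,2), t=3.0022
    cross y-line → (5,1), t=3.1400
    cross x-line → (4,1), t=4.1569
    cross y-line → (4,0), t=5.1400 (wall)
  → r_3 = 5.1400
beam 4: φ=90°, α=255°
  d=(-0.2588,-0.9659)  start (8,3)  tX=2.3182 tY=0.5901  stride 1/|dx|=3.8637 1/|dy|=1.0353
    cross y-line → (8,2), t=0.5901
    cross y-line → (8,1), t=1.6254
    cross x-line → (7,1), t=2.3182
    cross y-line → (7,0), t=2.6607 (wall)
  → r_4 = 2.6607

ranges = [1.5455, 5.1153, 5.1400, 2.6607]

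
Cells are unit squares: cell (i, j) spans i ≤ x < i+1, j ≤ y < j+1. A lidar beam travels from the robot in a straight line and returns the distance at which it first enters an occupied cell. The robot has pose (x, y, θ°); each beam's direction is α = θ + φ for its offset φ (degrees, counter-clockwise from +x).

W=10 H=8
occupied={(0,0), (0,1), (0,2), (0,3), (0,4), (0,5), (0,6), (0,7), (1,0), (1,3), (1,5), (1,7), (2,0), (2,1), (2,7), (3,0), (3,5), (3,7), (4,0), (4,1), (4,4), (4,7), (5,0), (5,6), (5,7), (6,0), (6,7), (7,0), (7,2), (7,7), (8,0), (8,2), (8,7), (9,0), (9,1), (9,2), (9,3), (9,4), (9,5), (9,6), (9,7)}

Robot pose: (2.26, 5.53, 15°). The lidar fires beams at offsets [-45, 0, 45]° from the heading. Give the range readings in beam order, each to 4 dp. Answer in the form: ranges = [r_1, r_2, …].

beam 1: φ=-45°, α=330°
  dir = (cos 330°, sin 330°) = (0.8660, -0.5000); from cell (2,5)
  next x-line at t=0.8545, next y-line at t=1.0600; Δt_x=1.1547, Δt_y=2.0000
    x: enter (3,5) at t=0.8545 ← occupied
  → r_1 = 0.8545
beam 2: φ=0°, α=15°
  dir = (cos 15°, sin 15°) = (0.9659, 0.2588); from cell (2,5)
  next x-line at t=0.7661, next y-line at t=1.8159; Δt_x=1.0353, Δt_y=3.8637
    x: enter (3,5) at t=0.7661 ← occupied
  → r_2 = 0.7661
beam 3: φ=45°, α=60°
  dir = (cos 60°, sin 60°) = (0.5000, 0.8660); from cell (2,5)
  next x-line at t=1.4800, next y-line at t=0.5427; Δt_x=2.0000, Δt_y=1.1547
    y: enter (2,6) at t=0.5427
    x: enter (3,6) at t=1.4800
    y: enter (3,7) at t=1.6974 ← occupied
  → r_3 = 1.6974

ranges = [0.8545, 0.7661, 1.6974]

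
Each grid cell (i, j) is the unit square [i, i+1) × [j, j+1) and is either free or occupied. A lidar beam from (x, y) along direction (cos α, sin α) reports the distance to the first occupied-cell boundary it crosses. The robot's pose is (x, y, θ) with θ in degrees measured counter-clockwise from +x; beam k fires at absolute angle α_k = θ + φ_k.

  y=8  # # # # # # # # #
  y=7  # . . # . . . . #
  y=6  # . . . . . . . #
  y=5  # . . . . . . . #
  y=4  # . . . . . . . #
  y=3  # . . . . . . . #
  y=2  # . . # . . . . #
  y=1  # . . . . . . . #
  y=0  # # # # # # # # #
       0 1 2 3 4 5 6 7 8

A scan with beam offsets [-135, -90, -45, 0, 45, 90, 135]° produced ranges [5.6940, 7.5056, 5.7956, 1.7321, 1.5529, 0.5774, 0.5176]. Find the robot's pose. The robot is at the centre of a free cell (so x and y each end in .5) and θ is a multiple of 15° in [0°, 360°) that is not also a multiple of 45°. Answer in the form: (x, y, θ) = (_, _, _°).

(x, y, θ) = (7.5, 2.5, 240°)

The pose lattice has 47·16 = 752 candidates. Test each by forward raycasting.
  (3.5, 3.5, 120°): beam 1 = 4.6587 ≠ 5.6940 ✗
  (1.5, 3.5, 285°): beam 1 = 0.5774 ≠ 5.6940 ✗
  (5.5, 4.5, 15°): beam 1 = 4.0415 ≠ 5.6940 ✗
  (5.5, 4.5, 285°): beam 1 = 5.1962 ≠ 5.6940 ✗
  …
  (7.5, 2.5, 240°): r_1=5.6940, r_2=7.5056, r_3=5.7956, r_4=1.7321, r_5=1.5529, r_6=0.5774, r_7=0.5176 — all match ✓
Unique over the lattice → pose = (7.5, 2.5, 240°).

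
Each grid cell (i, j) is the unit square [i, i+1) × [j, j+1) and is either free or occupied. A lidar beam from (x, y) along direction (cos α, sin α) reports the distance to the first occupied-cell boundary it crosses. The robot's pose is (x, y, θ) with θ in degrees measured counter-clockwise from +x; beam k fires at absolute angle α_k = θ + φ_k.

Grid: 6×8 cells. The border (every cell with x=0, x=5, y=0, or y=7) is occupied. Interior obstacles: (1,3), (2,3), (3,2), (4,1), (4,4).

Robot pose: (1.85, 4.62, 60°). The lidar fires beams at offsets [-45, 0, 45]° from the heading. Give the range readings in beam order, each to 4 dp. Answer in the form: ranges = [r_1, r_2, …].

beam 1: φ=-45°, α=15°
  dir = (cos 15°, sin 15°) = (0.9659, 0.2588); from cell (1,4)
  next x-line at t=0.1553, next y-line at t=1.4682; Δt_x=1.0353, Δt_y=3.8637
    x: enter (2,4) at t=0.1553
    x: enter (3,4) at t=1.1906
    y: enter (3,5) at t=1.4682
    x: enter (4,5) at t=2.2258
    x: enter (5,5) at t=3.2611 ← occupied
  → r_1 = 3.2611
beam 2: φ=0°, α=60°
  dir = (cos 60°, sin 60°) = (0.5000, 0.8660); from cell (1,4)
  next x-line at t=0.3000, next y-line at t=0.4388; Δt_x=2.0000, Δt_y=1.1547
    x: enter (2,4) at t=0.3000
    y: enter (2,5) at t=0.4388
    y: enter (2,6) at t=1.5935
    x: enter (3,6) at t=2.3000
    y: enter (3,7) at t=2.7482 ← occupied
  → r_2 = 2.7482
beam 3: φ=45°, α=105°
  dir = (cos 105°, sin 105°) = (-0.2588, 0.9659); from cell (1,4)
  next x-line at t=3.2841, next y-line at t=0.3934; Δt_x=3.8637, Δt_y=1.0353
    y: enter (1,5) at t=0.3934
    y: enter (1,6) at t=1.4287
    y: enter (1,7) at t=2.4640 ← occupied
  → r_3 = 2.4640

ranges = [3.2611, 2.7482, 2.4640]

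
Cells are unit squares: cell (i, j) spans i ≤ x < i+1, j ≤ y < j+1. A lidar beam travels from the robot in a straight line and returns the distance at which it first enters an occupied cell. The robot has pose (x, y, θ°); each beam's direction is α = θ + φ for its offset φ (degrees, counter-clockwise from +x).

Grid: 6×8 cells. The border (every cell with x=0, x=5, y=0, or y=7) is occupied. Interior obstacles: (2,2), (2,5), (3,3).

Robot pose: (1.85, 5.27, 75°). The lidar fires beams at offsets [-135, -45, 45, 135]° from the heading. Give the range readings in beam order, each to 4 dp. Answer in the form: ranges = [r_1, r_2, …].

beam 1: φ=-135°, α=300°
  d=(0.5000,-0.8660)  start (1,5)  tX=0.3000 tY=0.3118  stride 1/|dx|=2.0000 1/|dy|=1.1547
    cross x-line → (2,5), t=0.3000 (wall)
  → r_1 = 0.3000
beam 2: φ=-45°, α=30°
  d=(0.8660,0.5000)  start (1,5)  tX=0.1732 tY=1.4600  stride 1/|dx|=1.1547 1/|dy|=2.0000
    cross x-line → (2,5), t=0.1732 (wall)
  → r_2 = 0.1732
beam 3: φ=45°, α=120°
  d=(-0.5000,0.8660)  start (1,5)  tX=1.7000 tY=0.8429  stride 1/|dx|=2.0000 1/|dy|=1.1547
    cross y-line → (1,6), t=0.8429
    cross x-line → (0,6), t=1.7000 (wall)
  → r_3 = 1.7000
beam 4: φ=135°, α=210°
  d=(-0.8660,-0.5000)  start (1,5)  tX=0.9815 tY=0.5400  stride 1/|dx|=1.1547 1/|dy|=2.0000
    cross y-line → (1,4), t=0.5400
    cross x-line → (0,4), t=0.9815 (wall)
  → r_4 = 0.9815

ranges = [0.3000, 0.1732, 1.7000, 0.9815]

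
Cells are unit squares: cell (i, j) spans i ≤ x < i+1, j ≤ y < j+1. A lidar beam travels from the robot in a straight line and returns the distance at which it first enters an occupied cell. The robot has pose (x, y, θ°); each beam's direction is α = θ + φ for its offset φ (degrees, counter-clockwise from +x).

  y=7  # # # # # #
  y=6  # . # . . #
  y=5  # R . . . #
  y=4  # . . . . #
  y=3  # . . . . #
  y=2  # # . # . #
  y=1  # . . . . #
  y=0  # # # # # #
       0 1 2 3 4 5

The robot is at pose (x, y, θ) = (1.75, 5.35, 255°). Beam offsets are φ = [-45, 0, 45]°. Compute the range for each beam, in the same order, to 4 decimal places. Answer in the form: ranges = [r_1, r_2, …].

ranges = [0.8660, 2.4329, 2.7135]

beam 1: φ=-45°, α=210°
  d=(-0.8660,-0.5000)  start (1,5)  tX=0.8660 tY=0.7000  stride 1/|dx|=1.1547 1/|dy|=2.0000
    cross y-line → (1,4), t=0.7000
    cross x-line → (0,4), t=0.8660 (wall)
  → r_1 = 0.8660
beam 2: φ=0°, α=255°
  d=(-0.2588,-0.9659)  start (1,5)  tX=2.8978 tY=0.3623  stride 1/|dx|=3.8637 1/|dy|=1.0353
    cross y-line → (1,4), t=0.3623
    cross y-line → (1,3), t=1.3976
    cross y-line → (1,2), t=2.4329 (wall)
  → r_2 = 2.4329
beam 3: φ=45°, α=300°
  d=(0.5000,-0.8660)  start (1,5)  tX=0.5000 tY=0.4041  stride 1/|dx|=2.0000 1/|dy|=1.1547
    cross y-line → (1,4), t=0.4041
    cross x-line → (2,4), t=0.5000
    cross y-line → (2,3), t=1.5588
    cross x-line → (3,3), t=2.5000
    cross y-line → (3,2), t=2.7135 (wall)
  → r_3 = 2.7135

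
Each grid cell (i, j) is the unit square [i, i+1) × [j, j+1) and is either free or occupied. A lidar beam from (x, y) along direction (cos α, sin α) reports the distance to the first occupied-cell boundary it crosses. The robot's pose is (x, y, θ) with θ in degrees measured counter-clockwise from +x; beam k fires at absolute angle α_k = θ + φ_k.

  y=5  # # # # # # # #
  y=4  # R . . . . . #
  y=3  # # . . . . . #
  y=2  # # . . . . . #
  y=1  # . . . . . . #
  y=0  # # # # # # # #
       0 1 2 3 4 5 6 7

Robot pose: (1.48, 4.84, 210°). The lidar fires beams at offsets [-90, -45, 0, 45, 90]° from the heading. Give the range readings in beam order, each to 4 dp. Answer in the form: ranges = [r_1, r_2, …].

beam 1: φ=-90°, α=120°
  direction (-0.5000, 0.8660); cell (1,4); t to first gridline: x 0.9600, y 0.1848 (then +2.0000 / +1.1547)
    (1,5) via y @ 0.1848  # hit
  → r_1 = 0.1848
beam 2: φ=-45°, α=165°
  direction (-0.9659, 0.2588); cell (1,4); t to first gridline: x 0.4969, y 0.6182 (then +1.0353 / +3.8637)
    (0,4) via x @ 0.4969  # hit
  → r_2 = 0.4969
beam 3: φ=0°, α=210°
  direction (-0.8660, -0.5000); cell (1,4); t to first gridline: x 0.5543, y 1.6800 (then +1.1547 / +2.0000)
    (0,4) via x @ 0.5543  # hit
  → r_3 = 0.5543
beam 4: φ=45°, α=255°
  direction (-0.2588, -0.9659); cell (1,4); t to first gridline: x 1.8546, y 0.8696 (then +3.8637 / +1.0353)
    (1,3) via y @ 0.8696  # hit
  → r_4 = 0.8696
beam 5: φ=90°, α=300°
  direction (0.5000, -0.8660); cell (1,4); t to first gridline: x 1.0400, y 0.9699 (then +2.0000 / +1.1547)
    (1,3) via y @ 0.9699  # hit
  → r_5 = 0.9699

ranges = [0.1848, 0.4969, 0.5543, 0.8696, 0.9699]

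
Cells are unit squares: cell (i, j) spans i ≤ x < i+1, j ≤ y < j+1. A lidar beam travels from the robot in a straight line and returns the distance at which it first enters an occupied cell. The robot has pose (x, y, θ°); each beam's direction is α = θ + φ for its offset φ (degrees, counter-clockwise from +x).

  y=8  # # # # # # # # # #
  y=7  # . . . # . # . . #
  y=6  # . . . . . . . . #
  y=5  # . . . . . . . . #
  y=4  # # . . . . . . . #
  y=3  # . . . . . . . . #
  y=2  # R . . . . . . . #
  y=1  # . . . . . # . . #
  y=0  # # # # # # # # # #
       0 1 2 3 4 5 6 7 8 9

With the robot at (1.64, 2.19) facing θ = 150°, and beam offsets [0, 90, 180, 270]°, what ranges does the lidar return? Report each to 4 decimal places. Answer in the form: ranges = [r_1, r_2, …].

ranges = [0.7390, 1.2800, 2.3800, 5.5541]

beam 1: φ=0°, α=150°
  cosα=-0.8660 sinα=0.5000 | (1,2) | tMaxX 0.7390 tMaxY 1.6200 | tΔX 1.1547 tΔY 2.0000
    t=0.7390 [x] (0,2) — stop
  → r_1 = 0.7390
beam 2: φ=90°, α=240°
  cosα=-0.5000 sinα=-0.8660 | (1,2) | tMaxX 1.2800 tMaxY 0.2194 | tΔX 2.0000 tΔY 1.1547
    t=0.2194 [y] (1,1)
    t=1.2800 [x] (0,1) — stop
  → r_2 = 1.2800
beam 3: φ=180°, α=330°
  cosα=0.8660 sinα=-0.5000 | (1,2) | tMaxX 0.4157 tMaxY 0.3800 | tΔX 1.1547 tΔY 2.0000
    t=0.3800 [y] (1,1)
    t=0.4157 [x] (2,1)
    t=1.5704 [x] (3,1)
    t=2.3800 [y] (3,0) — stop
  → r_3 = 2.3800
beam 4: φ=270°, α=60°
  cosα=0.5000 sinα=0.8660 | (1,2) | tMaxX 0.7200 tMaxY 0.9353 | tΔX 2.0000 tΔY 1.1547
    t=0.7200 [x] (2,2)
    t=0.9353 [y] (2,3)
    t=2.0900 [y] (2,4)
    t=2.7200 [x] (3,4)
    t=3.2447 [y] (3,5)
    t=4.3994 [y] (3,6)
    t=4.7200 [x] (4,6)
    t=5.5541 [y] (4,7) — stop
  → r_4 = 5.5541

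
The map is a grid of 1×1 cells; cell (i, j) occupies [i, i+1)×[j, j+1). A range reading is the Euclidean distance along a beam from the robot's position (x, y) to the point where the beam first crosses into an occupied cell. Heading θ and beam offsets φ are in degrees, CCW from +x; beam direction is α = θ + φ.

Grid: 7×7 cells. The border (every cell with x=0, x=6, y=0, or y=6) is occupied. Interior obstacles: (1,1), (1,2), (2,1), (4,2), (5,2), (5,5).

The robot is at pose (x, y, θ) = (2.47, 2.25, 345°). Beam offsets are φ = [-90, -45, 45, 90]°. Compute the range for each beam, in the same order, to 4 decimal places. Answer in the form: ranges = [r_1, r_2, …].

ranges = [0.2588, 0.2887, 4.0761, 3.8823]

beam 1: φ=-90°, α=255°
  d=(-0.2588,-0.9659)  start (2,2)  tX=1.8159 tY=0.2588  stride 1/|dx|=3.8637 1/|dy|=1.0353
    cross y-line → (2,1), t=0.2588 (wall)
  → r_1 = 0.2588
beam 2: φ=-45°, α=300°
  d=(0.5000,-0.8660)  start (2,2)  tX=1.0600 tY=0.2887  stride 1/|dx|=2.0000 1/|dy|=1.1547
    cross y-line → (2,1), t=0.2887 (wall)
  → r_2 = 0.2887
beam 3: φ=45°, α=30°
  d=(0.8660,0.5000)  start (2,2)  tX=0.6120 tY=1.5000  stride 1/|dx|=1.1547 1/|dy|=2.0000
    cross x-line → (3,2), t=0.6120
    cross y-line → (3,3), t=1.5000
    cross x-line → (4,3), t=1.7667
    cross x-line → (5,3), t=2.9214
    cross y-line → (5,4), t=3.5000
    cross x-line → (6,4), t=4.0761 (wall)
  → r_3 = 4.0761
beam 4: φ=90°, α=75°
  d=(0.2588,0.9659)  start (2,2)  tX=2.0478 tY=0.7765  stride 1/|dx|=3.8637 1/|dy|=1.0353
    cross y-line → (2,3), t=0.7765
    cross y-line → (2,4), t=1.8117
    cross x-line → (3,4), t=2.0478
    cross y-line → (3,5), t=2.8470
    cross y-line → (3,6), t=3.8823 (wall)
  → r_4 = 3.8823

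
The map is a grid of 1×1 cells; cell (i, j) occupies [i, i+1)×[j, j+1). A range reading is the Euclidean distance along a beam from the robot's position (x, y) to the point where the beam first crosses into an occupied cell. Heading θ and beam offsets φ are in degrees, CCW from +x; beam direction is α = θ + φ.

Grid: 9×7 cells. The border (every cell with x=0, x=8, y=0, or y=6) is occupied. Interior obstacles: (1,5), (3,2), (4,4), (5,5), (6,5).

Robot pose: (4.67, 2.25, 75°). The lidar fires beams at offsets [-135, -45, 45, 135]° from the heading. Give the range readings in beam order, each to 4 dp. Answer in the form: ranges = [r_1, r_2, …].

ranges = [1.4434, 3.8452, 4.3301, 2.5000]

beam 1: φ=-135°, α=300°
  d=(0.5000,-0.8660)  start (4,2)  tX=0.6600 tY=0.2887  stride 1/|dx|=2.0000 1/|dy|=1.1547
    cross y-line → (4,1), t=0.2887
    cross x-line → (5,1), t=0.6600
    cross y-line → (5,0), t=1.4434 (wall)
  → r_1 = 1.4434
beam 2: φ=-45°, α=30°
  d=(0.8660,0.5000)  start (4,2)  tX=0.3811 tY=1.5000  stride 1/|dx|=1.1547 1/|dy|=2.0000
    cross x-line → (5,2), t=0.3811
    cross y-line → (5,3), t=1.5000
    cross x-line → (6,3), t=1.5358
    cross x-line → (7,3), t=2.6905
    cross y-line → (7,4), t=3.5000
    cross x-line → (8,4), t=3.8452 (wall)
  → r_2 = 3.8452
beam 3: φ=45°, α=120°
  d=(-0.5000,0.8660)  start (4,2)  tX=1.3400 tY=0.8660  stride 1/|dx|=2.0000 1/|dy|=1.1547
    cross y-line → (4,3), t=0.8660
    cross x-line → (3,3), t=1.3400
    cross y-line → (3,4), t=2.0207
    cross y-line → (3,5), t=3.1754
    cross x-line → (2,5), t=3.3400
    cross y-line → (2,6), t=4.3301 (wall)
  → r_3 = 4.3301
beam 4: φ=135°, α=210°
  d=(-0.8660,-0.5000)  start (4,2)  tX=0.7736 tY=0.5000  stride 1/|dx|=1.1547 1/|dy|=2.0000
    cross y-line → (4,1), t=0.5000
    cross x-line → (3,1), t=0.7736
    cross x-line → (2,1), t=1.9283
    cross y-line → (2,0), t=2.5000 (wall)
  → r_4 = 2.5000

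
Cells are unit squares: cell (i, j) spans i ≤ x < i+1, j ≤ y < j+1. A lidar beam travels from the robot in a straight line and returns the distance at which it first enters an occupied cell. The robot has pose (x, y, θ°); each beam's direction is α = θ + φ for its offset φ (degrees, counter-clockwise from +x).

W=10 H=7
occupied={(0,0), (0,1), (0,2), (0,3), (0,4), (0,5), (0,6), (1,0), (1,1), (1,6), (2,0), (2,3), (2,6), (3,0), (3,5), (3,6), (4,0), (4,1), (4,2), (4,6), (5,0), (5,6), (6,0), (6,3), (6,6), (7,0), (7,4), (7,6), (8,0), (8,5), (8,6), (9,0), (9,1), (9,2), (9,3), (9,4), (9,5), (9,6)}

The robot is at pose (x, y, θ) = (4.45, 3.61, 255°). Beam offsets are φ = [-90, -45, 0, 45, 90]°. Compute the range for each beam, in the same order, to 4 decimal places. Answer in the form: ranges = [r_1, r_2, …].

ranges = [1.5012, 3.2200, 0.6315, 0.7044, 1.6047]

beam 1: φ=-90°, α=165°
  dir = (cos 165°, sin 165°) = (-0.9659, 0.2588); from cell (4,3)
  next x-line at t=0.4659, next y-line at t=1.5068; Δt_x=1.0353, Δt_y=3.8637
    x: enter (3,3) at t=0.4659
    x: enter (2,3) at t=1.5012 ← occupied
  → r_1 = 1.5012
beam 2: φ=-45°, α=210°
  dir = (cos 210°, sin 210°) = (-0.8660, -0.5000); from cell (4,3)
  next x-line at t=0.5196, next y-line at t=1.2200; Δt_x=1.1547, Δt_y=2.0000
    x: enter (3,3) at t=0.5196
    y: enter (3,2) at t=1.2200
    x: enter (2,2) at t=1.6743
    x: enter (1,2) at t=2.8290
    y: enter (1,1) at t=3.2200 ← occupied
  → r_2 = 3.2200
beam 3: φ=0°, α=255°
  dir = (cos 255°, sin 255°) = (-0.2588, -0.9659); from cell (4,3)
  next x-line at t=1.7387, next y-line at t=0.6315; Δt_x=3.8637, Δt_y=1.0353
    y: enter (4,2) at t=0.6315 ← occupied
  → r_3 = 0.6315
beam 4: φ=45°, α=300°
  dir = (cos 300°, sin 300°) = (0.5000, -0.8660); from cell (4,3)
  next x-line at t=1.1000, next y-line at t=0.7044; Δt_x=2.0000, Δt_y=1.1547
    y: enter (4,2) at t=0.7044 ← occupied
  → r_4 = 0.7044
beam 5: φ=90°, α=345°
  dir = (cos 345°, sin 345°) = (0.9659, -0.2588); from cell (4,3)
  next x-line at t=0.5694, next y-line at t=2.3569; Δt_x=1.0353, Δt_y=3.8637
    x: enter (5,3) at t=0.5694
    x: enter (6,3) at t=1.6047 ← occupied
  → r_5 = 1.6047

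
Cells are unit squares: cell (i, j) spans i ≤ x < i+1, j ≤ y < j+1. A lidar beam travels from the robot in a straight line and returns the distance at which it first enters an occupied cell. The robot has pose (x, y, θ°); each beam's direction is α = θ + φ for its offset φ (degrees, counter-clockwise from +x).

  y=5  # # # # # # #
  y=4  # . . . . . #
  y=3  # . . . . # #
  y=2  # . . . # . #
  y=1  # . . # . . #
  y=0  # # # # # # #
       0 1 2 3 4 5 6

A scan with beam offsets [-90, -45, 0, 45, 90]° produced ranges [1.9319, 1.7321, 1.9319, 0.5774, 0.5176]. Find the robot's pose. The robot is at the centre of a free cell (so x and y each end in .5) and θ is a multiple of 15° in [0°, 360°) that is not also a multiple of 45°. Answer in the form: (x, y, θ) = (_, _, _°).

The pose lattice has 17·16 = 272 candidates. Test each by forward raycasting.
  (1.5, 2.5, 120°): beam 1 = 5.0000 ≠ 1.9319 ✗
  (2.5, 2.5, 30°): beam 1 = 1.0000 ≠ 1.9319 ✗
  (1.5, 2.5, 105°): beam 1 = 3.6235 ≠ 1.9319 ✗
  (4.5, 1.5, 150°): beam 1 = 0.5774 ≠ 1.9319 ✗
  (1.5, 3.5, 330°): beam 1 = 1.0000 ≠ 1.9319 ✗
  …
  (3.5, 4.5, 15°): r_1=1.9319, r_2=1.7321, r_3=1.9319, r_4=0.5774, r_5=0.5176 — all match ✓
Unique over the lattice → pose = (3.5, 4.5, 15°).

(x, y, θ) = (3.5, 4.5, 15°)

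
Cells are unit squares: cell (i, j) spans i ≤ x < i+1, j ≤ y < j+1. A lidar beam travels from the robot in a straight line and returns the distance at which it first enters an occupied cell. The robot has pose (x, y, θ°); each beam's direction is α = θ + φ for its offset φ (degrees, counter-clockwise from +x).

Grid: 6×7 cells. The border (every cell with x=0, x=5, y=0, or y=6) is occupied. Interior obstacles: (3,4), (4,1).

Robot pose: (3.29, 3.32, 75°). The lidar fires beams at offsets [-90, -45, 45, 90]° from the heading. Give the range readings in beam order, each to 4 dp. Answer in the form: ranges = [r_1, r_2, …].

beam 1: φ=-90°, α=345°
  d=(0.9659,-0.2588)  start (3,3)  tX=0.7350 tY=1.2364  stride 1/|dx|=1.0353 1/|dy|=3.8637
    cross x-line → (4,3), t=0.7350
    cross y-line → (4,2), t=1.2364
    cross x-line → (5,2), t=1.7703 (wall)
  → r_1 = 1.7703
beam 2: φ=-45°, α=30°
  d=(0.8660,0.5000)  start (3,3)  tX=0.8198 tY=1.3600  stride 1/|dx|=1.1547 1/|dy|=2.0000
    cross x-line → (4,3), t=0.8198
    cross y-line → (4,4), t=1.3600
    cross x-line → (5,4), t=1.9745 (wall)
  → r_2 = 1.9745
beam 3: φ=45°, α=120°
  d=(-0.5000,0.8660)  start (3,3)  tX=0.5800 tY=0.7852  stride 1/|dx|=2.0000 1/|dy|=1.1547
    cross x-line → (2,3), t=0.5800
    cross y-line → (2,4), t=0.7852
    cross y-line → (2,5), t=1.9399
    cross x-line → (1,5), t=2.5800
    cross y-line → (1,6), t=3.0946 (wall)
  → r_3 = 3.0946
beam 4: φ=90°, α=165°
  d=(-0.9659,0.2588)  start (3,3)  tX=0.3002 tY=2.6273  stride 1/|dx|=1.0353 1/|dy|=3.8637
    cross x-line → (2,3), t=0.3002
    cross x-line → (1,3), t=1.3355
    cross x-line → (0,3), t=2.3708 (wall)
  → r_4 = 2.3708

ranges = [1.7703, 1.9745, 3.0946, 2.3708]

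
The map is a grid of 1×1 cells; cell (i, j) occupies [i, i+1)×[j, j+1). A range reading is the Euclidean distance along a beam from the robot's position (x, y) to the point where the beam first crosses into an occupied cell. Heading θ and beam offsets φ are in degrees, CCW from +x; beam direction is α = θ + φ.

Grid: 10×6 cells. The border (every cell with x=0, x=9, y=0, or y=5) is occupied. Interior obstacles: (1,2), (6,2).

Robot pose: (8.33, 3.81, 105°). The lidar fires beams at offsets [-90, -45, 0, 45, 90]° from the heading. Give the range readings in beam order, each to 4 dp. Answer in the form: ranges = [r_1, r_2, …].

ranges = [0.6936, 1.3400, 1.2320, 2.3800, 6.5533]

beam 1: φ=-90°, α=15°
  d=(0.9659,0.2588)  start (8,3)  tX=0.6936 tY=0.7341  stride 1/|dx|=1.0353 1/|dy|=3.8637
    cross x-line → (9,3), t=0.6936 (wall)
  → r_1 = 0.6936
beam 2: φ=-45°, α=60°
  d=(0.5000,0.8660)  start (8,3)  tX=1.3400 tY=0.2194  stride 1/|dx|=2.0000 1/|dy|=1.1547
    cross y-line → (8,4), t=0.2194
    cross x-line → (9,4), t=1.3400 (wall)
  → r_2 = 1.3400
beam 3: φ=0°, α=105°
  d=(-0.2588,0.9659)  start (8,3)  tX=1.2750 tY=0.1967  stride 1/|dx|=3.8637 1/|dy|=1.0353
    cross y-line → (8,4), t=0.1967
    cross y-line → (8,5), t=1.2320 (wall)
  → r_3 = 1.2320
beam 4: φ=45°, α=150°
  d=(-0.8660,0.5000)  start (8,3)  tX=0.3811 tY=0.3800  stride 1/|dx|=1.1547 1/|dy|=2.0000
    cross y-line → (8,4), t=0.3800
    cross x-line → (7,4), t=0.3811
    cross x-line → (6,4), t=1.5358
    cross y-line → (6,5), t=2.3800 (wall)
  → r_4 = 2.3800
beam 5: φ=90°, α=195°
  d=(-0.9659,-0.2588)  start (8,3)  tX=0.3416 tY=3.1296  stride 1/|dx|=1.0353 1/|dy|=3.8637
    cross x-line → (7,3), t=0.3416
    cross x-line → (6,3), t=1.3769
    cross x-line → (5,3), t=2.4122
    cross y-line → (5,2), t=3.1296
    cross x-line → (4,2), t=3.4475
    cross x-line → (3,2), t=4.4827
    cross x-line → (2,2), t=5.5180
    cross x-line → (1,2), t=6.5533 (wall)
  → r_5 = 6.5533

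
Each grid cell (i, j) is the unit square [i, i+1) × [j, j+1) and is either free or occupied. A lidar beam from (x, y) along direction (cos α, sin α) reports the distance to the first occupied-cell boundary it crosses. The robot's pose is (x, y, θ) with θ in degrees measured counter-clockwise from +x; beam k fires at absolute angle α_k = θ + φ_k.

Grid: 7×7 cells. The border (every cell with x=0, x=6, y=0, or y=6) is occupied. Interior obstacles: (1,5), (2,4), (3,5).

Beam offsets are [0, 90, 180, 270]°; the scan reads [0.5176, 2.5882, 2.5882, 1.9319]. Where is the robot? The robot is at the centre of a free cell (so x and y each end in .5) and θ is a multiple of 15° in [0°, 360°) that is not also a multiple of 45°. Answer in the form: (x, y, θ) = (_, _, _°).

Enumerate (i+0.5, j+0.5, θ) over the 22 free cells and 16 admissible headings. For each, cast all 4 beams and compare to the given ranges.
  (1.5, 2.5, 345°): beam 1 = 4.6587 ≠ 0.5176 ✗
  (4.5, 1.5, 300°): beam 1 = 0.5774 ≠ 0.5176 ✗
  (2.5, 1.5, 165°): beam 1 = 1.5529 ≠ 0.5176 ✗
  (5.5, 3.5, 60°): beam 1 = 1.0000 ≠ 0.5176 ✗
  …
  (3.5, 1.5, 285°): r_1=0.5176, r_2=2.5882, r_3=2.5882, r_4=1.9319 — all match ✓
Only this pose fits every beam.

(x, y, θ) = (3.5, 1.5, 285°)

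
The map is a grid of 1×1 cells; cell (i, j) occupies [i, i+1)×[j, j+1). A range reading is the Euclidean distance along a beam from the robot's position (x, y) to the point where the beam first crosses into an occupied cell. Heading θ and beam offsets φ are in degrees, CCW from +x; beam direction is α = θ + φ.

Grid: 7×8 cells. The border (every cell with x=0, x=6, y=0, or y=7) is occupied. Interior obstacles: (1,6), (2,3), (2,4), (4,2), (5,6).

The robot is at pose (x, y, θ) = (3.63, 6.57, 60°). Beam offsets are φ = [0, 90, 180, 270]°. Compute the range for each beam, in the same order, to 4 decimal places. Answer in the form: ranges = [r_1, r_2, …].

beam 1: φ=0°, α=60°
  cosα=0.5000 sinα=0.8660 | (3,6) | tMaxX 0.7400 tMaxY 0.4965 | tΔX 2.0000 tΔY 1.1547
    t=0.4965 [y] (3,7) — stop
  → r_1 = 0.4965
beam 2: φ=90°, α=150°
  cosα=-0.8660 sinα=0.5000 | (3,6) | tMaxX 0.7275 tMaxY 0.8600 | tΔX 1.1547 tΔY 2.0000
    t=0.7275 [x] (2,6)
    t=0.8600 [y] (2,7) — stop
  → r_2 = 0.8600
beam 3: φ=180°, α=240°
  cosα=-0.5000 sinα=-0.8660 | (3,6) | tMaxX 1.2600 tMaxY 0.6582 | tΔX 2.0000 tΔY 1.1547
    t=0.6582 [y] (3,5)
    t=1.2600 [x] (2,5)
    t=1.8129 [y] (2,4) — stop
  → r_3 = 1.8129
beam 4: φ=270°, α=330°
  cosα=0.8660 sinα=-0.5000 | (3,6) | tMaxX 0.4272 tMaxY 1.1400 | tΔX 1.1547 tΔY 2.0000
    t=0.4272 [x] (4,6)
    t=1.1400 [y] (4,5)
    t=1.5819 [x] (5,5)
    t=2.7366 [x] (6,5) — stop
  → r_4 = 2.7366

ranges = [0.4965, 0.8600, 1.8129, 2.7366]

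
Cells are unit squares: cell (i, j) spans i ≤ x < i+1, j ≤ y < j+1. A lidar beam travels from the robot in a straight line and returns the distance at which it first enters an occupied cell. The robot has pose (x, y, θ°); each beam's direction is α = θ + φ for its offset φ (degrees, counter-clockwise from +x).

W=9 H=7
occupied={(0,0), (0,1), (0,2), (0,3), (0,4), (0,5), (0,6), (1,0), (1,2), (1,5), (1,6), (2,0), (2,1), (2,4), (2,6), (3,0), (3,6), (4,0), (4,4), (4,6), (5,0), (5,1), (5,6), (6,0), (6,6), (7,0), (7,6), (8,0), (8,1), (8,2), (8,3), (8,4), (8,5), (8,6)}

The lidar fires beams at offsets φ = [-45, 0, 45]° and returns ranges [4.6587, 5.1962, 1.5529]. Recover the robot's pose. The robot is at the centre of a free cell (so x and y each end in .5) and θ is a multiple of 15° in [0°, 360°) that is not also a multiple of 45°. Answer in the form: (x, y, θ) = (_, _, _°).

(x, y, θ) = (7.5, 1.5, 150°)

The pose lattice has 29·16 = 464 candidates. Test each by forward raycasting.
  (3.5, 2.5, 330°): beam 1 = 1.5529 ≠ 4.6587 ✗
  (1.5, 3.5, 30°): beam 1 = 6.7293 ≠ 4.6587 ✗
  (5.5, 4.5, 105°): beam 1 = 1.7321 ≠ 4.6587 ✗
  (4.5, 1.5, 330°): beam 1 = 0.5176 ≠ 4.6587 ✗
  (1.5, 4.5, 195°): beam 1 = 0.5774 ≠ 4.6587 ✗
  …
  (7.5, 1.5, 150°): r_1=4.6587, r_2=5.1962, r_3=1.5529 — all match ✓
Only this pose fits every beam.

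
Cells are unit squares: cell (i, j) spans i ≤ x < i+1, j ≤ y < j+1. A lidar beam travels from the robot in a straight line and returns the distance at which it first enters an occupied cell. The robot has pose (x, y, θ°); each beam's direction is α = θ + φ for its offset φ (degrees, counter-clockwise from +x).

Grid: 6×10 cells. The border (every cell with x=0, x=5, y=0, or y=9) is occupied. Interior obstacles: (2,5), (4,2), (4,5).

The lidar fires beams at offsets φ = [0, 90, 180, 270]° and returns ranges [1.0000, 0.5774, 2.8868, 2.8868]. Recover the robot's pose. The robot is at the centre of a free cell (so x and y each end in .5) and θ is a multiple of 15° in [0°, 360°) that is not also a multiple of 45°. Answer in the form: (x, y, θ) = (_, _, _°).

(x, y, θ) = (3.5, 8.5, 30°)

Candidates: 29 free-cell centres × 16 headings = 464 poses. Raycast each; keep the one whose scan matches to 4 dp.
  (4.5, 6.5, 30°): beam 1 = 0.5774 ≠ 1.0000 ✗
  (4.5, 3.5, 15°): beam 1 = 0.5176 ≠ 1.0000 ✗
  (3.5, 3.5, 255°): beam 1 = 2.5882 ≠ 1.0000 ✗
  (3.5, 1.5, 255°): beam 1 = 0.5176 ≠ 1.0000 ✗
  …
  (3.5, 8.5, 30°): r_1=1.0000, r_2=0.5774, r_3=2.8868, r_4=2.8868 — all match ✓
Unique over the lattice → pose = (3.5, 8.5, 30°).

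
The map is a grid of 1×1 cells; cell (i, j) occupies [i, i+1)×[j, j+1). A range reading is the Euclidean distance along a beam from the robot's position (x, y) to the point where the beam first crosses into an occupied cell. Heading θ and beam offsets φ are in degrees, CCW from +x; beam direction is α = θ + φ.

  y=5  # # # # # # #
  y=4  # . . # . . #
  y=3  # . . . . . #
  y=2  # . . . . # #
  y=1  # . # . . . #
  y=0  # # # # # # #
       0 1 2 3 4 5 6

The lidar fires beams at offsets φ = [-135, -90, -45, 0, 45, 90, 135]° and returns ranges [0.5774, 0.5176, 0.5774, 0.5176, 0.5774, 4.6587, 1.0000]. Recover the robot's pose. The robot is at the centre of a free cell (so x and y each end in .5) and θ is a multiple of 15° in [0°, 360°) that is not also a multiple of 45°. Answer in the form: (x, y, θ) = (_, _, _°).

(x, y, θ) = (5.5, 1.5, 75°)

Candidates: 17 free-cell centres × 16 headings = 272 poses. Raycast each; keep the one whose scan matches to 4 dp.
  (2.5, 2.5, 165°): beam 1 = 4.0415 ≠ 0.5774 ✗
  (1.5, 4.5, 60°): beam 1 = 2.5882 ≠ 0.5774 ✗
  (2.5, 2.5, 330°): beam 1 = 1.5529 ≠ 0.5774 ✗
  (4.5, 2.5, 75°): beam 1 = 1.7321 ≠ 0.5774 ✗
  …
  (5.5, 1.5, 75°): r_1=0.5774, r_2=0.5176, r_3=0.5774, r_4=0.5176, r_5=0.5774, r_6=4.6587, r_7=1.0000 — all match ✓
Only this pose fits every beam.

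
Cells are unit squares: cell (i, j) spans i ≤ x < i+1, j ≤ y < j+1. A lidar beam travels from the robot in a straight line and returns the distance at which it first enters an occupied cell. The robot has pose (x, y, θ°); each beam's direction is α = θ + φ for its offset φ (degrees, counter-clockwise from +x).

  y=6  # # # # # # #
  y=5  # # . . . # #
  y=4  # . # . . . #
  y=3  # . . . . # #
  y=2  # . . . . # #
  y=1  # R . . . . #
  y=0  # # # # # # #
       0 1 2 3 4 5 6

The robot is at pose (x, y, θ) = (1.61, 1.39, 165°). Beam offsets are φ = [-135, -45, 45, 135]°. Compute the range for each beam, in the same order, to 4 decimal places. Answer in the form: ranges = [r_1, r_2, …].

ranges = [3.9144, 1.2200, 0.7044, 0.4503]

beam 1: φ=-135°, α=30°
  d=(0.8660,0.5000)  start (1,1)  tX=0.4503 tY=1.2200  stride 1/|dx|=1.1547 1/|dy|=2.0000
    cross x-line → (2,1), t=0.4503
    cross y-line → (2,2), t=1.2200
    cross x-line → (3,2), t=1.6050
    cross x-line → (4,2), t=2.7597
    cross y-line → (4,3), t=3.2200
    cross x-line → (5,3), t=3.9144 (wall)
  → r_1 = 3.9144
beam 2: φ=-45°, α=120°
  d=(-0.5000,0.8660)  start (1,1)  tX=1.2200 tY=0.7044  stride 1/|dx|=2.0000 1/|dy|=1.1547
    cross y-line → (1,2), t=0.7044
    cross x-line → (0,2), t=1.2200 (wall)
  → r_2 = 1.2200
beam 3: φ=45°, α=210°
  d=(-0.8660,-0.5000)  start (1,1)  tX=0.7044 tY=0.7800  stride 1/|dx|=1.1547 1/|dy|=2.0000
    cross x-line → (0,1), t=0.7044 (wall)
  → r_3 = 0.7044
beam 4: φ=135°, α=300°
  d=(0.5000,-0.8660)  start (1,1)  tX=0.7800 tY=0.4503  stride 1/|dx|=2.0000 1/|dy|=1.1547
    cross y-line → (1,0), t=0.4503 (wall)
  → r_4 = 0.4503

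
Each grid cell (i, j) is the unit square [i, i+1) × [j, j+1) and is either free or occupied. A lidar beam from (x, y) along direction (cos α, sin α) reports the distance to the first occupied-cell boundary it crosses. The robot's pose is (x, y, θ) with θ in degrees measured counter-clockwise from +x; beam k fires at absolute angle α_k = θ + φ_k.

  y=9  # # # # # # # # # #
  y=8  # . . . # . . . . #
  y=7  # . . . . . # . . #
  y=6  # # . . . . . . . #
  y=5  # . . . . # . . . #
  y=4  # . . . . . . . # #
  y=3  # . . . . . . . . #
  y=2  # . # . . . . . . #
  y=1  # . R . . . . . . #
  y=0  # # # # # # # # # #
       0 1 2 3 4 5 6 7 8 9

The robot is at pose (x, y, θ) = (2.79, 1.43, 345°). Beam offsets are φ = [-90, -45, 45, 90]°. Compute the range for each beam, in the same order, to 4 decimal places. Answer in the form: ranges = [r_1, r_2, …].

ranges = [0.4452, 0.4965, 6.0160, 0.5901]

beam 1: φ=-90°, α=255°
  dir = (cos 255°, sin 255°) = (-0.2588, -0.9659); from cell (2,1)
  next x-line at t=3.0523, next y-line at t=0.4452; Δt_x=3.8637, Δt_y=1.0353
    y: enter (2,0) at t=0.4452 ← occupied
  → r_1 = 0.4452
beam 2: φ=-45°, α=300°
  dir = (cos 300°, sin 300°) = (0.5000, -0.8660); from cell (2,1)
  next x-line at t=0.4200, next y-line at t=0.4965; Δt_x=2.0000, Δt_y=1.1547
    x: enter (3,1) at t=0.4200
    y: enter (3,0) at t=0.4965 ← occupied
  → r_2 = 0.4965
beam 3: φ=45°, α=30°
  dir = (cos 30°, sin 30°) = (0.8660, 0.5000); from cell (2,1)
  next x-line at t=0.2425, next y-line at t=1.1400; Δt_x=1.1547, Δt_y=2.0000
    x: enter (3,1) at t=0.2425
    y: enter (3,2) at t=1.1400
    x: enter (4,2) at t=1.3972
    x: enter (5,2) at t=2.5519
    y: enter (5,3) at t=3.1400
    x: enter (6,3) at t=3.7066
    x: enter (7,3) at t=4.8613
    y: enter (7,4) at t=5.1400
    x: enter (8,4) at t=6.0160 ← occupied
  → r_3 = 6.0160
beam 4: φ=90°, α=75°
  dir = (cos 75°, sin 75°) = (0.2588, 0.9659); from cell (2,1)
  next x-line at t=0.8114, next y-line at t=0.5901; Δt_x=3.8637, Δt_y=1.0353
    y: enter (2,2) at t=0.5901 ← occupied
  → r_4 = 0.5901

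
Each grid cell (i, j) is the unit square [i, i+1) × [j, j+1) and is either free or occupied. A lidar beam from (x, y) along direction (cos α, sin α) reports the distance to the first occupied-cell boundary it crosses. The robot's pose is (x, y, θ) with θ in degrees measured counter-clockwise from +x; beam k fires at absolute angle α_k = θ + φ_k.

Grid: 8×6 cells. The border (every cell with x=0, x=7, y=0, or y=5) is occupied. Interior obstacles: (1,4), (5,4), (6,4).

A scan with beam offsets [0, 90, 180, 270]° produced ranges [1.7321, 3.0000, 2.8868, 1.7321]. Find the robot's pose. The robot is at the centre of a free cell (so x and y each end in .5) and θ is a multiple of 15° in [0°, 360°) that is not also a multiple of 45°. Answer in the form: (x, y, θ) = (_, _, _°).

(x, y, θ) = (2.5, 2.5, 240°)

Enumerate (i+0.5, j+0.5, θ) over the 21 free cells and 16 admissible headings. For each, cast all 4 beams and compare to the given ranges.
  (2.5, 1.5, 30°): beam 1 = 5.0000 ≠ 1.7321 ✗
  (1.5, 1.5, 30°): beam 1 = 5.0000 ≠ 1.7321 ✗
  (4.5, 2.5, 255°): beam 1 = 1.5529 ≠ 1.7321 ✗
  (3.5, 2.5, 195°): beam 1 = 2.5882 ≠ 1.7321 ✗
  …
  (2.5, 2.5, 240°): r_1=1.7321, r_2=3.0000, r_3=2.8868, r_4=1.7321 — all match ✓
Unique over the lattice → pose = (2.5, 2.5, 240°).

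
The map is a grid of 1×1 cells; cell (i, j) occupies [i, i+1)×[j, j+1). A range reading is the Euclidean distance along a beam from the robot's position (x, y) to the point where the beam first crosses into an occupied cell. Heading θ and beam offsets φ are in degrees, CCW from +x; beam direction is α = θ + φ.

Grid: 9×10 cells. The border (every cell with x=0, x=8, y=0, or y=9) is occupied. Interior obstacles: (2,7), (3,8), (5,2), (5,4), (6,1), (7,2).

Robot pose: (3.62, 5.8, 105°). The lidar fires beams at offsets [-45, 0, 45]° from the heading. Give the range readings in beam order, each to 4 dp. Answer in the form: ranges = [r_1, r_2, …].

beam 1: φ=-45°, α=60°
  cosα=0.5000 sinα=0.8660 | (3,5) | tMaxX 0.7600 tMaxY 0.2309 | tΔX 2.0000 tΔY 1.1547
    t=0.2309 [y] (3,6)
    t=0.7600 [x] (4,6)
    t=1.3856 [y] (4,7)
    t=2.5403 [y] (4,8)
    t=2.7600 [x] (5,8)
    t=3.6950 [y] (5,9) — stop
  → r_1 = 3.6950
beam 2: φ=0°, α=105°
  cosα=-0.2588 sinα=0.9659 | (3,5) | tMaxX 2.3955 tMaxY 0.2071 | tΔX 3.8637 tΔY 1.0353
    t=0.2071 [y] (3,6)
    t=1.2423 [y] (3,7)
    t=2.2776 [y] (3,8) — stop
  → r_2 = 2.2776
beam 3: φ=45°, α=150°
  cosα=-0.8660 sinα=0.5000 | (3,5) | tMaxX 0.7159 tMaxY 0.4000 | tΔX 1.1547 tΔY 2.0000
    t=0.4000 [y] (3,6)
    t=0.7159 [x] (2,6)
    t=1.8706 [x] (1,6)
    t=2.4000 [y] (1,7)
    t=3.0253 [x] (0,7) — stop
  → r_3 = 3.0253

ranges = [3.6950, 2.2776, 3.0253]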